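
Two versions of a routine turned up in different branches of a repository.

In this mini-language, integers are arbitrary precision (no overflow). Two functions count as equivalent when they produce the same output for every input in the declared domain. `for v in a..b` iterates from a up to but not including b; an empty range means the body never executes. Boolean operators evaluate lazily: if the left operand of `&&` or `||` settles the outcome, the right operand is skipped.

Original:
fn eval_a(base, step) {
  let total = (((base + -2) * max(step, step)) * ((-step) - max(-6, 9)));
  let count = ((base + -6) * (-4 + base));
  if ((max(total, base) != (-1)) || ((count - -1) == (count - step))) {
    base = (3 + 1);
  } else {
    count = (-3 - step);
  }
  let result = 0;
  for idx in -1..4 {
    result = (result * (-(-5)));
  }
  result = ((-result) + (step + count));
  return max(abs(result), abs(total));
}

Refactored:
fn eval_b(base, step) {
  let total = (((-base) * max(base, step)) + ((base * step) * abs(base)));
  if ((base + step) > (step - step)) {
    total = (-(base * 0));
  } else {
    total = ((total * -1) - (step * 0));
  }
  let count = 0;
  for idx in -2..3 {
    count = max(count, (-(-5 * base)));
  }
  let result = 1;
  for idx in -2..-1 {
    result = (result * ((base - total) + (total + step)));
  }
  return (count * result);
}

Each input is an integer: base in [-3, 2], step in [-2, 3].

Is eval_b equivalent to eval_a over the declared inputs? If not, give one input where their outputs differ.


There is a counterexample at base=-3, step=-2: 70 on one side, 0 on the other.
eval_a: total=-70, then count=63, then ((max(total, base) != (-1)) || ((count - -1) == (count - step))) is true, then base=4, then result=0, then (idx=-1), then result=0, then (idx=0), then result=0, then (idx=1), then result=0, then (idx=2), then result=0, then (idx=3), then result=0, then result=61, then returns 70
eval_b: total=12, then ((base + step) > (step - step)) is false, then total=-12, then count=0, then (idx=-2), then count=0, then (idx=-1), then count=0, then (idx=0), then count=0, then (idx=1), then count=0, then (idx=2), then count=0, then result=1, then (idx=-2), then result=-5, then returns 0
verdict: not equivalent; witness: base=-3, step=-2


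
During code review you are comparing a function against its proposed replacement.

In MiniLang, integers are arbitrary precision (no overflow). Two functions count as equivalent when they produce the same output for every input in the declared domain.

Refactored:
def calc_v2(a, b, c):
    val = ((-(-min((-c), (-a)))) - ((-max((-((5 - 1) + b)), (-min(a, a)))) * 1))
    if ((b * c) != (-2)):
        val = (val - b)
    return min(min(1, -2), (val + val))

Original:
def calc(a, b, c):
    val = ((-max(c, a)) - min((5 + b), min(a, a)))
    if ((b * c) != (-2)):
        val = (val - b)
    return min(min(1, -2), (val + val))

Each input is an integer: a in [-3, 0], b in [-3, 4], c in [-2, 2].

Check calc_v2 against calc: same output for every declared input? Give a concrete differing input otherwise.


Whatever the rewrite altered, no input in the stated domain can expose a difference.
One worked example (a=-3, b=1, c=-2) — calc: val becomes 5; next ((b * c) != (-2)) evaluates to false; next final value -2; calc_v2: val becomes 5; next ((b * c) != (-2)) evaluates to false; next final value -2; agreement on -2.
Across all 160 domain points the two functions coincide.
verdict: equivalent


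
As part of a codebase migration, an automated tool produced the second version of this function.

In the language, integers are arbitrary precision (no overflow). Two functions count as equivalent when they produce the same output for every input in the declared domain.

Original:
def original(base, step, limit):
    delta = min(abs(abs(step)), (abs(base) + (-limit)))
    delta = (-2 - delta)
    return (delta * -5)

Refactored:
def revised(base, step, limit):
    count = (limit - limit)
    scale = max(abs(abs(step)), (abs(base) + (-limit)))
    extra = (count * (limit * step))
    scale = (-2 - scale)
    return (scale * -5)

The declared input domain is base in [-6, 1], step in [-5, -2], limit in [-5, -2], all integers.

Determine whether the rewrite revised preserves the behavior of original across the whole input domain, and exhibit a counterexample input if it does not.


Not equivalent: base=-6, step=-5, limit=-5 separates them (35 vs 65).
original: delta := 5 | delta := -7 | result 35
revised: count := 0 | scale := 11 | extra := 0 | scale := -13 | result 65
verdict: not equivalent; witness: base=-6, step=-5, limit=-5


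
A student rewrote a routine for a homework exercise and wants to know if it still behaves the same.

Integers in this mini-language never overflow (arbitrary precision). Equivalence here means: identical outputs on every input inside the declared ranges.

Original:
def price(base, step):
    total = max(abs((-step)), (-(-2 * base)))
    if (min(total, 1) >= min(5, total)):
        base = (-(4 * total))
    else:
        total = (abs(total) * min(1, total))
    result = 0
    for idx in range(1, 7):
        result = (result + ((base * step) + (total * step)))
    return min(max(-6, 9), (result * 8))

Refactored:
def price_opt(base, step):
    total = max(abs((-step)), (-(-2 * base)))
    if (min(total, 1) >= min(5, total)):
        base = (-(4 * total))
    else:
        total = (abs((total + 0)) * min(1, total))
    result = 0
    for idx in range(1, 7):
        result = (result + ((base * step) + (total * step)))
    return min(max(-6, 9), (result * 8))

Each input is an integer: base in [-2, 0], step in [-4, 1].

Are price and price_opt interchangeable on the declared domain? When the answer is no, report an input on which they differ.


Equivalent — the differences include constant usage differs, plus arithmetic usage differs, yet no declared input distinguishes the two.
As a probe, take base=0, step=-2: price runs total becomes 2; next (min(total, 1) >= min(5, total)) evaluates to false; next total becomes 2; next result becomes 0; next at idx=1:; next result becomes -4; next at idx=2:; next result becomes -8; next at idx=3:; next result becomes -12; next at idx=4:; next result becomes -16; next at idx=5:; next result becomes -20; next at idx=6:; next result becomes -24; next final value -192; price_opt runs total becomes 2; next (min(total, 1) >= min(5, total)) evaluates to false; next total becomes 2; next result becomes 0; next at idx=1:; next result becomes -4; next at idx=2:; next result becomes -8; next at idx=3:; next result becomes -12; next at idx=4:; next result becomes -16; next at idx=5:; next result becomes -20; next at idx=6:; next result becomes -24; next final value -192; both end at -192.
Every one of the 18 inputs gives matching results.
verdict: equivalent


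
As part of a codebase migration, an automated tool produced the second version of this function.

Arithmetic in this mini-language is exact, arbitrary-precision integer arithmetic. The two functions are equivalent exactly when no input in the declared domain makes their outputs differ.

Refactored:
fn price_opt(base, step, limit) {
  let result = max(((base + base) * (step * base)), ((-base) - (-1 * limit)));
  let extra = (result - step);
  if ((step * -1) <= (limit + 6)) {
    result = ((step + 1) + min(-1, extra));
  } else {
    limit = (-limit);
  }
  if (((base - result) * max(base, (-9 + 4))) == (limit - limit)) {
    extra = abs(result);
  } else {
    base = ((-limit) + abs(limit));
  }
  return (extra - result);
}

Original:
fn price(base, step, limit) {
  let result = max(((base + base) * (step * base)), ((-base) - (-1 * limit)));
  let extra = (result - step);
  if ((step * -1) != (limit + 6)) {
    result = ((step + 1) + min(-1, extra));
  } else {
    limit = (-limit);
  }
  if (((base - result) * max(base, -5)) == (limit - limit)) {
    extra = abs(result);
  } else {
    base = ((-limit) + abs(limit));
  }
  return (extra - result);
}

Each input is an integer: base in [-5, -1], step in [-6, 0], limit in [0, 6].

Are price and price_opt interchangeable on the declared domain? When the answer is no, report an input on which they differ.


There is a counterexample at base=-5, step=-6, limit=0: 6 on one side, 17 on the other.
price: result=5, then extra=11, then ((step * -1) != (limit + 6)) is false, then limit=0, then (((base - result) * max(base, -5)) == (limit - limit)) is false, then base=0, then returns 6
price_opt: result=5, then extra=11, then ((step * -1) <= (limit + 6)) is true, then result=-6, then (((base - result) * max(base, (-9 + 4))) == (limit - limit)) is false, then base=0, then returns 17
verdict: not equivalent; witness: base=-5, step=-6, limit=0


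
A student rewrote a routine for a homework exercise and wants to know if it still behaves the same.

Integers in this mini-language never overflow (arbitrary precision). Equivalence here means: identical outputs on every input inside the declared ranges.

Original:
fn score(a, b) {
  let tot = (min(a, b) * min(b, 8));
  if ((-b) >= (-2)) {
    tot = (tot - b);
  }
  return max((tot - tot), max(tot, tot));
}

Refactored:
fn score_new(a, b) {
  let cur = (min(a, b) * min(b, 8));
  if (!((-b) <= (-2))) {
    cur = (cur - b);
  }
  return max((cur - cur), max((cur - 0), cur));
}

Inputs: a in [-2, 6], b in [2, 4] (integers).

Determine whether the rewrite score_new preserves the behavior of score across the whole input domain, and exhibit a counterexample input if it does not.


a=1, b=2 yields 0 from score but 2 from score_new.
verdict: not equivalent; witness: a=1, b=2


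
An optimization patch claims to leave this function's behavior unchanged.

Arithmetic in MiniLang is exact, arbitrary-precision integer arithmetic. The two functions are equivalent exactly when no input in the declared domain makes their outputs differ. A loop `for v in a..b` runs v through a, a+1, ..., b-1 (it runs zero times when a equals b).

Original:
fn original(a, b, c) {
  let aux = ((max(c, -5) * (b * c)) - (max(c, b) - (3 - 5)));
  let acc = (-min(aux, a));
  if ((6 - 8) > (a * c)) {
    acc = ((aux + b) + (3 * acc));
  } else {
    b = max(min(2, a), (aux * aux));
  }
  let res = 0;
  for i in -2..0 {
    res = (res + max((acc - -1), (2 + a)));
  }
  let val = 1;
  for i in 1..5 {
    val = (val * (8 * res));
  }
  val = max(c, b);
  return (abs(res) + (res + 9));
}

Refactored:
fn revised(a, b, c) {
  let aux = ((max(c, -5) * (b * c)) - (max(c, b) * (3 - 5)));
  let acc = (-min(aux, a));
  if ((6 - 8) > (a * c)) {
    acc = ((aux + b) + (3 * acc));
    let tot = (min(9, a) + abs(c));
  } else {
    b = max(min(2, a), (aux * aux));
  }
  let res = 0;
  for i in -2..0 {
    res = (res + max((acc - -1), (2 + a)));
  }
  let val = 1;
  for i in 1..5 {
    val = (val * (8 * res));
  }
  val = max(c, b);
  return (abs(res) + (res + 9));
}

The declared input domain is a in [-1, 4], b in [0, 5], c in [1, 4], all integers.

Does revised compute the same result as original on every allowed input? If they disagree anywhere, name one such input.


At a=-1, b=0, c=1: original gives 25, revised gives 17.
verdict: not equivalent; witness: a=-1, b=0, c=1


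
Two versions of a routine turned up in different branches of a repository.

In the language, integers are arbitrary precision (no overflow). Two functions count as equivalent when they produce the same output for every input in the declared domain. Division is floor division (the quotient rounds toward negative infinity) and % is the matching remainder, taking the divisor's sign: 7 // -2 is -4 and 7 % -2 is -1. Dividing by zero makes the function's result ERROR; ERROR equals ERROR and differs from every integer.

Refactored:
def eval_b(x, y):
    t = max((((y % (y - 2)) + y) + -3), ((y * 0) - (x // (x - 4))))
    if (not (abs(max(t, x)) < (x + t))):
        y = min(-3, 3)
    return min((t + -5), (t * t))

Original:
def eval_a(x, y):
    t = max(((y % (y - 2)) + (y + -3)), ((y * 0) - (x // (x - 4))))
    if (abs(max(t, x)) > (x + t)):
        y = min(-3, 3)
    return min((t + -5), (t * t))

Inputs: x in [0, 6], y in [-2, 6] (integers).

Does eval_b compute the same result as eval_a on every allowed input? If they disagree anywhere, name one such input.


Whatever the rewrite altered, no input in the stated domain can expose a difference.
Tracing x=5, y=2: eval_a: divide-by-zero, output ERROR | eval_b: divide-by-zero, output ERROR — matching result ERROR.
Every one of the 63 inputs gives matching results.
verdict: equivalent


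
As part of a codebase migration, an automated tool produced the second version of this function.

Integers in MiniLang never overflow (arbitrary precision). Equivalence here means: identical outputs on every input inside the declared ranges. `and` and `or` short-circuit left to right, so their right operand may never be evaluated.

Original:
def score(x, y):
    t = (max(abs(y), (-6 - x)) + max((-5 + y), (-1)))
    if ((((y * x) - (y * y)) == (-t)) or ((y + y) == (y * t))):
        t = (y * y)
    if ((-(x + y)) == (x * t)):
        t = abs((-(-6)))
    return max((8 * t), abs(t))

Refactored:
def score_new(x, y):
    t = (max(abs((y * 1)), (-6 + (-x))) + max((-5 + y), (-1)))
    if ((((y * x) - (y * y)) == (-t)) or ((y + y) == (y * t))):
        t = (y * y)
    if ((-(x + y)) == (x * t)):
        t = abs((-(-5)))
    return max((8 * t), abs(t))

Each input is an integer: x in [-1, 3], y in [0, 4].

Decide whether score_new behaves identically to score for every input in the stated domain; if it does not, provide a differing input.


The rewrite breaks on x=-1, y=1, where the results are 48 and 40.
score: t := 0 | ((((y * x) - (y * y)) == (-t)) or ((y + y) == (y * t))): false | ((-(x + y)) == (x * t)): true | t := 6 | result 48
score_new: t := 0 | ((((y * x) - (y * y)) == (-t)) or ((y + y) == (y * t))): false | ((-(x + y)) == (x * t)): true | t := 5 | result 40
verdict: not equivalent; witness: x=-1, y=1


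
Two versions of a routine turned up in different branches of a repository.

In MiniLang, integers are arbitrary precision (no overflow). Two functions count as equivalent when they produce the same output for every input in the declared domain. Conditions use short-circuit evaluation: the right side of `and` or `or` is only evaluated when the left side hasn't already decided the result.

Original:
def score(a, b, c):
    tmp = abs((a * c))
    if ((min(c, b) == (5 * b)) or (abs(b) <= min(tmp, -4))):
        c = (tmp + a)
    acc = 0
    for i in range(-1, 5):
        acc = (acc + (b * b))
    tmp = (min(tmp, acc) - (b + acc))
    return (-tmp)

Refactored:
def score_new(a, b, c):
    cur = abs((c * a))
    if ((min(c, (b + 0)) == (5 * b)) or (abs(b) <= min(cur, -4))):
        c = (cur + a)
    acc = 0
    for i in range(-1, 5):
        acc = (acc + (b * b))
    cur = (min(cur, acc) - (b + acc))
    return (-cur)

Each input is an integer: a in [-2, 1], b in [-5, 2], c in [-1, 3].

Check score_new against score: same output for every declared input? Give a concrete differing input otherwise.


Differences: local variable names differ, plus constant usage differs, plus arithmetic usage differs — yet all 160 inputs agree.
verdict: equivalent


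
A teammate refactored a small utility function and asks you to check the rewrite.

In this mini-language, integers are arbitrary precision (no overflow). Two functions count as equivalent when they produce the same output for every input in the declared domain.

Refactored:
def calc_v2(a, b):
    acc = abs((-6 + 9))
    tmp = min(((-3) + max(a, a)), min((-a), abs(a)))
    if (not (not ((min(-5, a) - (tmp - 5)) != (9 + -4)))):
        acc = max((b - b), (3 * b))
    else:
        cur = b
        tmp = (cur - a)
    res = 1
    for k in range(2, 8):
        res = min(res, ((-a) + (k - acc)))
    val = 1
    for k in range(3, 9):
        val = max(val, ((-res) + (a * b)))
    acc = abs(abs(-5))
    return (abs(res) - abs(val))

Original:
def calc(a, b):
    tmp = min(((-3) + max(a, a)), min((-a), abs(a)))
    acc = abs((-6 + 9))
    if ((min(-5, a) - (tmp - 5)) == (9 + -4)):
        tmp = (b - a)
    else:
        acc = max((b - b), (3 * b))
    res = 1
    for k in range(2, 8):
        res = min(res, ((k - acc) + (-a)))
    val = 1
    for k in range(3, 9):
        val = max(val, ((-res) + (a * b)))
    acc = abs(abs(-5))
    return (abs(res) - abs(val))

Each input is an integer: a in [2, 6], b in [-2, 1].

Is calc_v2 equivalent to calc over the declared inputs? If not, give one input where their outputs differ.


The two are interchangeable: local variable names differ; and boolean connective usage differs; and comparison usage differs; and statement counts differ, and every declared input agrees.
One worked example (a=5, b=-1) — calc: tmp becomes -5; next acc becomes 3; next ((min(-5, a) - (tmp - 5)) == (9 + -4)) evaluates to true; next tmp becomes -6; next res becomes 1; next at k=2:; next res becomes -6; next at k=3:; next res becomes -6; next at k=4:; next res becomes -6; next at k=5:; next res becomes -6; next at k=6:; next res becomes -6; next at k=7:; next res becomes -6; next val becomes 1; next at k=3:; next val becomes 1; next at k=4:; next val becomes 1; next at k=5:; next val becomes 1; next at k=6:; next val becomes 1; next at k=7:; next val becomes 1; next at k=8:; next val becomes 1; next acc becomes 5; next final value 5; calc_v2: acc becomes 3; next tmp becomes -5; next (not (not ((min(-5, a) - (tmp - 5)) != (9 + -4)))) evaluates to false; next cur becomes -1; next tmp becomes -6; next res becomes 1; next at k=2:; next res becomes -6; next at k=3:; next res becomes -6; next at k=4:; next res becomes -6; next at k=5:; next res becomes -6; next at k=6:; next res becomes -6; next at k=7:; next res becomes -6; next val becomes 1; next at k=3:; next val becomes 1; next at k=4:; next val becomes 1; next at k=5:; next val becomes 1; next at k=6:; next val becomes 1; next at k=7:; next val becomes 1; next at k=8:; next val becomes 1; next acc becomes 5; next final value 5; agreement on 5.
Sweeping the whole domain (20 inputs) finds no disagreement.
verdict: equivalent


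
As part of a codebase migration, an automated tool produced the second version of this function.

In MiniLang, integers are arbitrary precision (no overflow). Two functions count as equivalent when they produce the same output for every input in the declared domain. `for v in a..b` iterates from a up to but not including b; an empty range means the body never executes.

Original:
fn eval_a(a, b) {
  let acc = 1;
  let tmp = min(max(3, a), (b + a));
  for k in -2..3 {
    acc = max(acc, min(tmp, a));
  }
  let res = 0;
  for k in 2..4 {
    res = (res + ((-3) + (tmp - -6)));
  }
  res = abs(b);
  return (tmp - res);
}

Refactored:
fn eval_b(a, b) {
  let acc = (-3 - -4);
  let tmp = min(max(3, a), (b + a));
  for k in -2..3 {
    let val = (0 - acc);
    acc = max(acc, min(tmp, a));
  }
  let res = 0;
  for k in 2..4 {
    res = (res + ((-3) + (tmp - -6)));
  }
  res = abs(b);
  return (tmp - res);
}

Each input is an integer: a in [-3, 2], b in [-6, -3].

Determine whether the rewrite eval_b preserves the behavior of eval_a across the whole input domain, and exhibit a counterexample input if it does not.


Behavior is preserved: although constant usage differs; also arithmetic usage differs; also statement counts differ; also local variable names differ, the outputs never diverge.
One worked example (a=-3, b=-5) — eval_a: acc=1, then tmp=-8, then (k=-2), then acc=1, then (k=-1), then acc=1, then (k=0), then acc=1, then (k=1), then acc=1, then (k=2), then acc=1, then res=0, then (k=2), then res=-5, then (k=3), then res=-10, then res=5, then returns -13; eval_b: acc=1, then tmp=-8, then (k=-2), then val=-1, then acc=1, then (k=-1), then val=-1, then acc=1, then (k=0), then val=-1, then acc=1, then (k=1), then val=-1, then acc=1, then (k=2), then val=-1, then acc=1, then res=0, then (k=2), then res=-5, then (k=3), then res=-10, then res=5, then returns -13; agreement on -13.
Checked all 24 inputs in the declared domain: the outputs agree on every one.
verdict: equivalent


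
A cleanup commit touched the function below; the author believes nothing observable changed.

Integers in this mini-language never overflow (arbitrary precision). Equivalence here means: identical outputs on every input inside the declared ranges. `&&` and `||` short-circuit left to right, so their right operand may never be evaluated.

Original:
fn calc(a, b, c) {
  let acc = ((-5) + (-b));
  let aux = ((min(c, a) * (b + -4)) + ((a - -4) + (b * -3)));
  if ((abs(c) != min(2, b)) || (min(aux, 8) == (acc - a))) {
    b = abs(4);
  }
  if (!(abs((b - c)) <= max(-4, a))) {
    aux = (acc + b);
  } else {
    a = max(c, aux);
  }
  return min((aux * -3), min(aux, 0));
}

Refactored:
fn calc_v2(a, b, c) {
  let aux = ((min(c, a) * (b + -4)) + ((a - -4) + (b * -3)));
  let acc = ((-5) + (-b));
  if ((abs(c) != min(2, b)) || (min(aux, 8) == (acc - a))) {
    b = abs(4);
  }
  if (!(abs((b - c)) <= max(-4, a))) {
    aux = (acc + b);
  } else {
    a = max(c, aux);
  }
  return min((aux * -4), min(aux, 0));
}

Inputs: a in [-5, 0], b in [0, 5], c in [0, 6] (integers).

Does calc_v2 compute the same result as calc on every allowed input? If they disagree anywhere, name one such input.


The rewrite breaks on a=0, b=0, c=0, where the results are -12 and -16.
calc: acc becomes -5; next aux becomes 4; next ((abs(c) != min(2, b)) || (min(aux, 8) == (acc - a))) evaluates to false; next (!(abs((b - c)) <= max(-4, a))) evaluates to false; next a becomes 4; next final value -12
calc_v2: aux becomes 4; next acc becomes -5; next ((abs(c) != min(2, b)) || (min(aux, 8) == (acc - a))) evaluates to false; next (!(abs((b - c)) <= max(-4, a))) evaluates to false; next a becomes 4; next final value -16
verdict: not equivalent; witness: a=0, b=0, c=0


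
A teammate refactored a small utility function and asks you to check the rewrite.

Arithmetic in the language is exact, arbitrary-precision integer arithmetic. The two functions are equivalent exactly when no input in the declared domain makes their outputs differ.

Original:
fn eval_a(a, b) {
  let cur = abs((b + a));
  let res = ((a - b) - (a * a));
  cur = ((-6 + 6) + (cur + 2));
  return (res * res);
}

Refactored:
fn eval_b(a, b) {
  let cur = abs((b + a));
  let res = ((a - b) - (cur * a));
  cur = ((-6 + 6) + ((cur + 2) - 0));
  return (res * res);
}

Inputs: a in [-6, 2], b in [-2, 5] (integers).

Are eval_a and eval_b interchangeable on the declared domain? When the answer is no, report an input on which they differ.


Consider the input a=-6, b=-2.
eval_a: cur := 8 | res := -40 | cur := 10 | result 1600
eval_b: cur := 8 | res := 44 | cur := 10 | result 1936
1600 != 1936, so the rewrite changes behavior.
verdict: not equivalent; witness: a=-6, b=-2


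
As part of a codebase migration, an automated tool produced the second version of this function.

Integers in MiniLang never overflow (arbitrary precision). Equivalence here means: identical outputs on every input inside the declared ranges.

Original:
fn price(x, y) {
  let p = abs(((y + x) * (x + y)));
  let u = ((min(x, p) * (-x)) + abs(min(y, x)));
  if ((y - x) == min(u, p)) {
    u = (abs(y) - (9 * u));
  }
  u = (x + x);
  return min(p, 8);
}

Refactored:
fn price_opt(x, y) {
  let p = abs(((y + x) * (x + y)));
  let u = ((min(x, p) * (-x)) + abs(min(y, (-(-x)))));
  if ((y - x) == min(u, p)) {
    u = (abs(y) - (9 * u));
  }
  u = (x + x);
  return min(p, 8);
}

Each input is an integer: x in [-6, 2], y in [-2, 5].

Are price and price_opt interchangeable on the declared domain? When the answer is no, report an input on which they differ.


Although same computation, different form, 72/72 inputs agree.
verdict: equivalent


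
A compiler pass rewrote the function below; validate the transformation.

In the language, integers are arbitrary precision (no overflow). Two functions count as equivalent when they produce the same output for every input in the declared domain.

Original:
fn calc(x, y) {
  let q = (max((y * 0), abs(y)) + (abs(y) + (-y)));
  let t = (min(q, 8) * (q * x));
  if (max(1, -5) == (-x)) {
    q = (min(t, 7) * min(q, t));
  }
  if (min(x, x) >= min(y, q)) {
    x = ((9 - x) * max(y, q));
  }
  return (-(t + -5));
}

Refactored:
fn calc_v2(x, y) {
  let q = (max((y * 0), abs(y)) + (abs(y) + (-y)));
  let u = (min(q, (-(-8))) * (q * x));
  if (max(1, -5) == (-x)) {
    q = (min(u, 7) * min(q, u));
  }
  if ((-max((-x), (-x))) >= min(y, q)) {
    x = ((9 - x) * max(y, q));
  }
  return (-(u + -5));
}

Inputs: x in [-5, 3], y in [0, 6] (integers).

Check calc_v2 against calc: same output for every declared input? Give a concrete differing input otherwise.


This is a faithful refactor — local variable names differ, plus min/max/abs usage differs, but the computed results match everywhere.
Spot check at x=-2, y=3 — calc: q := 3 | t := -18 | (max(1, -5) == (-x)): false | (min(x, x) >= min(y, q)): false | result 23. calc_v2: q := 3 | u := -18 | (max(1, -5) == (-x)): false | ((-max((-x), (-x))) >= min(y, q)): false | result 23. Both give 23.
Across all 63 domain points the two functions coincide.
verdict: equivalent


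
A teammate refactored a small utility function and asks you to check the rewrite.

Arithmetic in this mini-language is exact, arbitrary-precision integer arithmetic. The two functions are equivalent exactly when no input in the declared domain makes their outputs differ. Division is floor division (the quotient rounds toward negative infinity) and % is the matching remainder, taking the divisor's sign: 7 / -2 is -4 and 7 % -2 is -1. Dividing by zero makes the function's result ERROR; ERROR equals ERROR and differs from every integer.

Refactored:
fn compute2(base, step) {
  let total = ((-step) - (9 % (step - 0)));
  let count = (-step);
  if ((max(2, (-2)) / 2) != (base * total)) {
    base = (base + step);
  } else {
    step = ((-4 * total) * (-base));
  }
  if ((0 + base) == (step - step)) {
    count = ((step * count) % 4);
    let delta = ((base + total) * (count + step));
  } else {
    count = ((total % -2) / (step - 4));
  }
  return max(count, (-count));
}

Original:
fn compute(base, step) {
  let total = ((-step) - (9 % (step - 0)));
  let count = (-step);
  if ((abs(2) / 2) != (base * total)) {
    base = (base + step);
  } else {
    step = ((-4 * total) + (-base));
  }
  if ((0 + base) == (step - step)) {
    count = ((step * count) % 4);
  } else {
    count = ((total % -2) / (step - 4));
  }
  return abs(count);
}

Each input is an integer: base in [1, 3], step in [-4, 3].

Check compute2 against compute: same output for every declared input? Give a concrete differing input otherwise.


Consider the input base=1, step=-1.
compute: total := 1 | count := 1 | ((abs(2) / 2) != (base * total)): false | step := -5 | ((0 + base) == (step - step)): false | count := 0 | result 0
compute2: total := 1 | count := 1 | ((max(2, (-2)) / 2) != (base * total)): false | step := 4 | ((0 + base) == (step - step)): false | divide-by-zero, output ERROR
0 vs ERROR — the two versions disagree here.
verdict: not equivalent; witness: base=1, step=-1


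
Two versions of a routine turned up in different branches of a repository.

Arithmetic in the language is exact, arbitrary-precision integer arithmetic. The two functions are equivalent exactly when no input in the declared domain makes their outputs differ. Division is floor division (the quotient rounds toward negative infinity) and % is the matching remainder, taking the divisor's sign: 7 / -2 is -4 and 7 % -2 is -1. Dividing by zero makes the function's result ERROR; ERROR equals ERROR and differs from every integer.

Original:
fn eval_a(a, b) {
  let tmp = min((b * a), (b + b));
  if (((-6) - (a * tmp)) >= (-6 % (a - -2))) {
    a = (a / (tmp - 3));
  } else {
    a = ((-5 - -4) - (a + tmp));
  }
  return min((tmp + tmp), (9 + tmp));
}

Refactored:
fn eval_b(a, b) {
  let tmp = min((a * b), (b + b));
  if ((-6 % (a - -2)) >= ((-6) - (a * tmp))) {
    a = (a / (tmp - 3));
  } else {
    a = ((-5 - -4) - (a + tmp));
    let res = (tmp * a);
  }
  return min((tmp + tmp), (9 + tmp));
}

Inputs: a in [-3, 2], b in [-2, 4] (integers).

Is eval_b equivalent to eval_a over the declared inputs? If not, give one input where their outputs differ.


Try a=1, b=3.
eval_a: tmp := 3 | (((-6) - (a * tmp)) >= (-6 % (a - -2))): false | a := -5 | result 6
eval_b: tmp := 3 | ((-6 % (a - -2)) >= ((-6) - (a * tmp))): true | divide-by-zero, output ERROR
6 and ERROR differ, so these are not the same function on this domain.
verdict: not equivalent; witness: a=1, b=3


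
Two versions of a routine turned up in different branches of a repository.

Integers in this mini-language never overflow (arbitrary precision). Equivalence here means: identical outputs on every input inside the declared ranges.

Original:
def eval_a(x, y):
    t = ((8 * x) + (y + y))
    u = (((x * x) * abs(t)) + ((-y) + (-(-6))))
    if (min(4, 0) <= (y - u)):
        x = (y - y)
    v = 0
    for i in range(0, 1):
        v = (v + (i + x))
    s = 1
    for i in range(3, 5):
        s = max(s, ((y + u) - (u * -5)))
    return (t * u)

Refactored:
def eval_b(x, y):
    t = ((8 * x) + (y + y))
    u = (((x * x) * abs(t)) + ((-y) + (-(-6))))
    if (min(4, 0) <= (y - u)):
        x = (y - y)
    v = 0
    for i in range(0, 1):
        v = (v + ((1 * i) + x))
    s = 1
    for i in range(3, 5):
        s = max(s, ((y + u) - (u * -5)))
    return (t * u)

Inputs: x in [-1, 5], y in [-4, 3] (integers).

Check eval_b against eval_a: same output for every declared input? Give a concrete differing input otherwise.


Although constant usage differs; arithmetic usage differs, 56/56 inputs agree.
verdict: equivalent


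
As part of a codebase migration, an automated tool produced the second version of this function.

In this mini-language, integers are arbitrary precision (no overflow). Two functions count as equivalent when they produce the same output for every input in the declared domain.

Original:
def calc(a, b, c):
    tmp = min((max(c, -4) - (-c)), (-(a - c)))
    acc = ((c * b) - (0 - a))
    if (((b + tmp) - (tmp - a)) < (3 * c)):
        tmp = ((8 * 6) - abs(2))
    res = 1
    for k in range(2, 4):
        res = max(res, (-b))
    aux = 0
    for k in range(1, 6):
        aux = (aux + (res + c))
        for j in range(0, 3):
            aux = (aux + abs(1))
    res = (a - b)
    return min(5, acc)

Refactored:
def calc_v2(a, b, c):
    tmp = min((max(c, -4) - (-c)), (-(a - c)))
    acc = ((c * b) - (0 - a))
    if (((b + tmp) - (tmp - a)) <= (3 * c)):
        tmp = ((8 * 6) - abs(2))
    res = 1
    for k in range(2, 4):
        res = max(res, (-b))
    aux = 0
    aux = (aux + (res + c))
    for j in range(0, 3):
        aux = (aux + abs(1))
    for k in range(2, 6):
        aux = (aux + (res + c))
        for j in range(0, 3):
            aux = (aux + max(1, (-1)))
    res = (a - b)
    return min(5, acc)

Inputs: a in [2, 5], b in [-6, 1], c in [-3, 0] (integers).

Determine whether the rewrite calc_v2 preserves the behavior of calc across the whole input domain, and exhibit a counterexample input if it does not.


Equivalent. The edit looks behavioral (`(((b + tmp) - (tmp - a)) < (3 * c))` became `(((b + tmp) - (tmp - a)) <= (3 * c))`), but over these ranges it never changes the outcome.
An exhaustive pass over the 128 declared inputs shows identical outputs.
Tracing a=3, b=0, c=-2: calc: tmp := -5 | acc := 3 | (((b + tmp) - (tmp - a)) < (3 * c)): false | res := 1 | iter k=2: | res := 1 | iter k=3: | res := 1 | aux := 0 | iter k=1: | aux := -1 | iter j=0: | aux := 0 | iter j=1: | aux := 1 | iter j=2: | aux := 2 | iter k=2: | aux := 1 | iter j=0: | aux := 2 | iter j=1: | aux := 3 | iter j=2: | aux := 4 | iter k=3: | aux := 3 | iter j=0: | aux := 4 | iter j=1: | aux := 5 | iter j=2: | aux := 6 | iter k=4: | aux := 5 | iter j=0: | aux := 6 | iter j=1: | aux := 7 | iter j=2: | aux := 8 | iter k=5: | aux := 7 | iter j=0: | aux := 8 | iter j=1: | aux := 9 | iter j=2: | aux := 10 | res := 3 | result 3 | calc_v2: tmp := -5 | acc := 3 | (((b + tmp) - (tmp - a)) <= (3 * c)): false | res := 1 | iter k=2: | res := 1 | iter k=3: | res := 1 | aux := 0 | aux := -1 | iter j=0: | aux := 0 | iter j=1: | aux := 1 | iter j=2: | aux := 2 | iter k=2: | aux := 1 | iter j=0: | aux := 2 | iter j=1: | aux := 3 | iter j=2: | aux := 4 | iter k=3: | aux := 3 | iter j=0: | aux := 4 | iter j=1: | aux := 5 | iter j=2: | aux := 6 | iter k=4: | aux := 5 | iter j=0: | aux := 6 | iter j=1: | aux := 7 | iter j=2: | aux := 8 | iter k=5: | aux := 7 | iter j=0: | aux := 8 | iter j=1: | aux := 9 | iter j=2: | aux := 10 | res := 3 | result 3 — matching result 3.
verdict: equivalent


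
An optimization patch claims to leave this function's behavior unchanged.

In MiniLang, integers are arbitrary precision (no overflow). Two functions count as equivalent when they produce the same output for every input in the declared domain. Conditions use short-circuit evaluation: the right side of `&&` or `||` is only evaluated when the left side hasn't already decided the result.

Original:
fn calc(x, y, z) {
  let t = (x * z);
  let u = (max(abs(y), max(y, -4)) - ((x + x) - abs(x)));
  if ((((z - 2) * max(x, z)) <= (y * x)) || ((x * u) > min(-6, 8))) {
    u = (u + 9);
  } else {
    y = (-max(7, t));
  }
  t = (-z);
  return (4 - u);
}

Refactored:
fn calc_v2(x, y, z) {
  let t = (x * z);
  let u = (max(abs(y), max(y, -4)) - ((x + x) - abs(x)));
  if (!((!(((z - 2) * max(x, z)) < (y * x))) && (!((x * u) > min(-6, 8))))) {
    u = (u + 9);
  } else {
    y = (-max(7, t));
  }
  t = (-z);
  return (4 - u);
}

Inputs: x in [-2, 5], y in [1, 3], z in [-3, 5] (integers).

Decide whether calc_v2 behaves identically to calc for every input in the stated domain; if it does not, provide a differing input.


Not equivalent: x=3, y=1, z=3 separates them (-3 vs 6).
calc: t becomes 9; next u becomes -2; next ((((z - 2) * max(x, z)) <= (y * x)) || ((x * u) > min(-6, 8))) evaluates to true; next u becomes 7; next t becomes -3; next final value -3
calc_v2: t becomes 9; next u becomes -2; next (!((!(((z - 2) * max(x, z)) < (y * x))) && (!((x * u) > min(-6, 8))))) evaluates to false; next y becomes -9; next t becomes -3; next final value 6
verdict: not equivalent; witness: x=3, y=1, z=3


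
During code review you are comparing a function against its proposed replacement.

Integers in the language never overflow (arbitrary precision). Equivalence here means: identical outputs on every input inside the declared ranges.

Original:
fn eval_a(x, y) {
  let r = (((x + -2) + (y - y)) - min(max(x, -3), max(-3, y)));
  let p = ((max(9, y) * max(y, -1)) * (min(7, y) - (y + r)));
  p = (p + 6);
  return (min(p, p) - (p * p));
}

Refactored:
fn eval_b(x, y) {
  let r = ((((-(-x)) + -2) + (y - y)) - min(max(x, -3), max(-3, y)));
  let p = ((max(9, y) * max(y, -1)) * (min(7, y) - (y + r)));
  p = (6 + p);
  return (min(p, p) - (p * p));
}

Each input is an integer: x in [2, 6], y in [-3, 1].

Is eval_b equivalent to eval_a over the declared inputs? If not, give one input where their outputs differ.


This is a faithful refactor — same computation, different form, but the computed results match everywhere.
As a probe, take x=2, y=1: eval_a runs r=-1, then p=9, then p=15, then returns -210; eval_b runs r=-1, then p=9, then p=15, then returns -210; both end at -210.
An exhaustive pass over the 25 declared inputs shows identical outputs.
verdict: equivalent


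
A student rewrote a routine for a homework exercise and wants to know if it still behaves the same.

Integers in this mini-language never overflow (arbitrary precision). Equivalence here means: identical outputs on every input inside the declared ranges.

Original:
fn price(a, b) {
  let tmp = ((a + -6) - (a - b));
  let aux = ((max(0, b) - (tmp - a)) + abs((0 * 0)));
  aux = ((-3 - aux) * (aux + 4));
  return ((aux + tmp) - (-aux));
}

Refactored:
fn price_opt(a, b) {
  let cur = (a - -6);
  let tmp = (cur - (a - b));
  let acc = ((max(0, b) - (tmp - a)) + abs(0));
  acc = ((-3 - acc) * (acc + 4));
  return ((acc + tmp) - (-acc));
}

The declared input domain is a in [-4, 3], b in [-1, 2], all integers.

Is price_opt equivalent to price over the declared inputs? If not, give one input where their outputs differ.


Consider the input a=-4, b=-1.
price: tmp = -7; aux = 3; aux = -42; return -91
price_opt: cur = 2; tmp = 5; acc = -9; acc = -30; return -55
-91 and -55 differ, so these are not the same function on this domain.
verdict: not equivalent; witness: a=-4, b=-1


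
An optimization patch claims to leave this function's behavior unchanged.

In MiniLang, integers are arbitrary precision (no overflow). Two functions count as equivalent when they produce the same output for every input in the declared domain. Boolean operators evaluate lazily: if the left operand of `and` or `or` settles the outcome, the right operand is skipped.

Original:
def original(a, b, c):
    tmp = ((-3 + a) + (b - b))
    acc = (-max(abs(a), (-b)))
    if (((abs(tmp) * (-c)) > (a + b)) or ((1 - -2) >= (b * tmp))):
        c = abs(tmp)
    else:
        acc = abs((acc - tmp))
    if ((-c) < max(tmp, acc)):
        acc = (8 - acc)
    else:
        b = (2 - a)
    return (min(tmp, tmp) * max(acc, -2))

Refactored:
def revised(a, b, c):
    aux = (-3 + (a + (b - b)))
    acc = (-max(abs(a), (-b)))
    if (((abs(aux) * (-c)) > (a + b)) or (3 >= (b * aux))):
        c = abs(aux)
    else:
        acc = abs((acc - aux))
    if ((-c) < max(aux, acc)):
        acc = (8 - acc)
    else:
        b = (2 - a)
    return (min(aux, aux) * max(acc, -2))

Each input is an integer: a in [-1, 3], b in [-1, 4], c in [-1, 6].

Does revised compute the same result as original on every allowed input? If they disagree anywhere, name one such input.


Comparing the listings, the differences include: local variable names differ; also constant usage differs; also arithmetic usage differs.
As a probe, take a=-1, b=2, c=4: original runs tmp := -4 | acc := -1 | (((abs(tmp) * (-c)) > (a + b)) or ((1 - -2) >= (b * tmp))): true | c := 4 | ((-c) < max(tmp, acc)): true | acc := 9 | result -36; revised runs aux := -4 | acc := -1 | (((abs(aux) * (-c)) > (a + b)) or (3 >= (b * aux))): true | c := 4 | ((-c) < max(aux, acc)): true | acc := 9 | result -36; both end at -36.
Every one of the 240 inputs gives matching results.
verdict: equivalent


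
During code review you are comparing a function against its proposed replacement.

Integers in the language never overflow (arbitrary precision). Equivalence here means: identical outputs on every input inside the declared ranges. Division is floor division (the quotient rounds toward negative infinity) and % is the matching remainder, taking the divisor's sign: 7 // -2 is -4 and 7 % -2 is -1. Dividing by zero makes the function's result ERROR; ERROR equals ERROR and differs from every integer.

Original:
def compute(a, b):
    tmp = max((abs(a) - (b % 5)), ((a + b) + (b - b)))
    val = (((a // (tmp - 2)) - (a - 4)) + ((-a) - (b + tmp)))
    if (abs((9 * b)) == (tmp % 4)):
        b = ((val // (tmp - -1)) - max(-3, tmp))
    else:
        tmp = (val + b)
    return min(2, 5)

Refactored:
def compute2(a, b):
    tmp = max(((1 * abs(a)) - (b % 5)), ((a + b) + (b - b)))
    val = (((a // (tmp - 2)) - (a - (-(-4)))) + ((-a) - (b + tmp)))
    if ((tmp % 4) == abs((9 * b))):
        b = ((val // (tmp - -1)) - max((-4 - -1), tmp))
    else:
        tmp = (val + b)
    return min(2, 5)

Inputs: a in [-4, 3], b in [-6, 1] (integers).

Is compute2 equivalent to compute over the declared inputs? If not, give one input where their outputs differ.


Side by side, the visible changes include: constant usage differs, and arithmetic usage differs.
Tracing a=-2, b=-1: compute: tmp := -2 | val := 11 | (abs((9 * b)) == (tmp % 4)): false | tmp := 10 | result 2 | compute2: tmp := -2 | val := 11 | ((tmp % 4) == abs((9 * b))): false | tmp := 10 | result 2 — matching result 2.
Sweeping the whole domain (64 inputs) finds no disagreement.
verdict: equivalent


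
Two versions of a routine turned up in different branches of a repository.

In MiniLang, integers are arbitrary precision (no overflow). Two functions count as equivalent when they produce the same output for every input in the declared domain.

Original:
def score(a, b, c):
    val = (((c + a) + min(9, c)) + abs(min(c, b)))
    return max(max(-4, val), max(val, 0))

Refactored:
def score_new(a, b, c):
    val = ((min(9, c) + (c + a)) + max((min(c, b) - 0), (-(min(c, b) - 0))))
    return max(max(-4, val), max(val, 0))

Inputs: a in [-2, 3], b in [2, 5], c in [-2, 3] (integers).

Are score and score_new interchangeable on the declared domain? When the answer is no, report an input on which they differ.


Differences: arithmetic usage differs; and constant usage differs; and min/max/abs usage differs — yet all 144 inputs agree.
verdict: equivalent
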